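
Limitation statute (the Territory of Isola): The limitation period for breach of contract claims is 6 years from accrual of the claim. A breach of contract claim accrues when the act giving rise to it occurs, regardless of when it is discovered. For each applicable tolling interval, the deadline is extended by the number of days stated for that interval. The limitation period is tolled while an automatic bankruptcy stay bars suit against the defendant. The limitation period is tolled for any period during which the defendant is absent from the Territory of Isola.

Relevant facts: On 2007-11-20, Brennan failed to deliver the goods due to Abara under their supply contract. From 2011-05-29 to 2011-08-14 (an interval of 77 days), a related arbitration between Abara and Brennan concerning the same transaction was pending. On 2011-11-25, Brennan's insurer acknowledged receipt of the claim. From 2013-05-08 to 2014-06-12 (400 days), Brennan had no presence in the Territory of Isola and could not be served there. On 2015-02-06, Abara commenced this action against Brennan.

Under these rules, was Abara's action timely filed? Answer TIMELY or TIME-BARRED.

The claim accrued on 2007-11-20, when the wrongful act occurred.
Adding the 6 years base period to 2007-11-20 gives a deadline of 2013-11-20, before any tolling.
The defendant's absence from the jurisdiction from 2013-05-08 to 2014-06-12 tolled the period for 400 days, extending the deadline to 2014-12-25.
No stated provision tolls the period for a pending arbitration, so the interval from 2011-05-29 to 2011-08-14 has no effect on the deadline.
Nothing else in the chronology tolls or restarts the period.
The 2015-02-06 filing falls after the 2014-12-25 deadline; the claim is time-barred.

TIME-BARRED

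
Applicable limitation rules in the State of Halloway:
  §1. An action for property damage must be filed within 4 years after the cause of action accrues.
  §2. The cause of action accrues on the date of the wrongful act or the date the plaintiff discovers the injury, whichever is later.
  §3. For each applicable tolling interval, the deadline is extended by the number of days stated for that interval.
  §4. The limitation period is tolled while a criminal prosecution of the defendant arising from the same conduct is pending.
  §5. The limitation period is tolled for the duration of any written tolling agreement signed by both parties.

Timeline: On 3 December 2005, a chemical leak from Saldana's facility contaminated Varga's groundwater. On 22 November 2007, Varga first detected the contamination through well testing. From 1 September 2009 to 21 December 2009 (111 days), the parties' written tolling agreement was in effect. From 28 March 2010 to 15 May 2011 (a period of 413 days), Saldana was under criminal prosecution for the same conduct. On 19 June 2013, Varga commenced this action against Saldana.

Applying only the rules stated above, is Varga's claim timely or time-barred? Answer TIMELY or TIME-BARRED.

TIME-BARRED

Taking the later of the act (3 December 2005) and discovery (22 November 2007), the claim accrued on 22 November 2007.
The untolled deadline — 4 years after 22 November 2007 — is 22 November 2011.
The period was tolled for 111 days by the written tolling agreement (1 September 2009 to 21 December 2009), pushing the deadline to 12 March 2012.
The pending criminal prosecution from 28 March 2010 to 15 May 2011 tolled the period for 413 days, extending the deadline to 29 April 2013.
The 19 June 2013 filing falls after the 29 April 2013 deadline; the claim is time-barred.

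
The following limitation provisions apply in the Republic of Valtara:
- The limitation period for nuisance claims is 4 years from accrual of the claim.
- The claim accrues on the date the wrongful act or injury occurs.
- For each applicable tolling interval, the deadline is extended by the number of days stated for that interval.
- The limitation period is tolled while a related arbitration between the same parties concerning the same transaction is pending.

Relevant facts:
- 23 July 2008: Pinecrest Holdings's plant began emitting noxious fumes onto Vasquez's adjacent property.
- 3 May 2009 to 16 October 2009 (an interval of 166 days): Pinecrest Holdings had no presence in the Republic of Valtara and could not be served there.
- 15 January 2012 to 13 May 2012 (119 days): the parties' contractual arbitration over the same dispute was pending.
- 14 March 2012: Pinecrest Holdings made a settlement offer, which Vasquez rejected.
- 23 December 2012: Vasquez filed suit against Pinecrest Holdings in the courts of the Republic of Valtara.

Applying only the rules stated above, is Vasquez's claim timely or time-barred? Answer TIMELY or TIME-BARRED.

The claim accrued on 23 July 2008, the date of the act.
The untolled deadline — 4 years after 23 July 2008 — is 23 July 2012.
The pending related arbitration from 15 January 2012 to 13 May 2012 tolled the period for 119 days, extending the deadline to 19 November 2012.
No stated provision tolls the period for the defendant's absence, so the interval from 3 May 2009 to 16 October 2009 has no effect on the deadline.
The other events in the timeline have no effect on the limitation period under the stated rules.
Vasquez filed on 23 December 2012, after the 19 November 2012 deadline, so the action is time-barred.

TIME-BARRED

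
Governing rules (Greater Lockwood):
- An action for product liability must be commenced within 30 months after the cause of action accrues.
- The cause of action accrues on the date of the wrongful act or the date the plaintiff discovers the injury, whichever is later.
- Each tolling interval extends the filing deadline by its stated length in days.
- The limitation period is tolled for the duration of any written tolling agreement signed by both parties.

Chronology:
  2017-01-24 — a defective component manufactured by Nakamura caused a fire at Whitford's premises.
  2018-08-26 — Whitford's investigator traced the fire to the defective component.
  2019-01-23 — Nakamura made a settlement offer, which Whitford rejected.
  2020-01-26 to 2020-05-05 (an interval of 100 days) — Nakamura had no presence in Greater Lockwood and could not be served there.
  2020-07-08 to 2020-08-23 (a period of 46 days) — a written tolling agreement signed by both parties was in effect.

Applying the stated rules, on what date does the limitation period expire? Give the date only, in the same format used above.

Because discovery on 2018-08-26 post-dates the 2017-01-24 act, accrual under the later-of rule falls on 2018-08-26.
Adding the 30 months base period to 2018-08-26 gives a deadline of 2021-02-26, before any tolling.
The written tolling agreement from 2020-07-08 to 2020-08-23 tolled the period for 46 days, extending the deadline to 2021-04-13.
No stated provision tolls the period for the defendant's absence, so the interval from 2020-01-26 to 2020-05-05 has no effect on the deadline.
The other events in the timeline have no effect on the limitation period under the stated rules.

2021-04-13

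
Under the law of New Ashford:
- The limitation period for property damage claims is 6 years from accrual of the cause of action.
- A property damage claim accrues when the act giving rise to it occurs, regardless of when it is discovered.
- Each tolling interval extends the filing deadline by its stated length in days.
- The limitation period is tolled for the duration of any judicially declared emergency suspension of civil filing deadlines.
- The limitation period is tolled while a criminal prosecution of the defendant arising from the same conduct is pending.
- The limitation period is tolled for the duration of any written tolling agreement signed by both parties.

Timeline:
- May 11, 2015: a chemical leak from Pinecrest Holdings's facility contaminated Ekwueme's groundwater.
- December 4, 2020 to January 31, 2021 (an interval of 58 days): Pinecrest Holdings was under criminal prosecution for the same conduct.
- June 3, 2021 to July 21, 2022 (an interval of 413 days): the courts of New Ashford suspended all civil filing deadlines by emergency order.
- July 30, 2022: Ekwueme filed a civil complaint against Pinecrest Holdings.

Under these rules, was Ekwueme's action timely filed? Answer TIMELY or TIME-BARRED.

The claim accrued on May 11, 2015, when the wrongful act occurred.
6 years from May 11, 2015 is May 11, 2021.
The pending criminal prosecution from December 4, 2020 to January 31, 2021 tolled the period for 58 days, extending the deadline to July 8, 2021.
Because the emergency suspension of filing deadlines ran from June 3, 2021 to July 21, 2022, the deadline is extended by 413 days to August 25, 2022.
The July 30, 2022 filing precedes the August 25, 2022 deadline; the claim is timely.

TIMELY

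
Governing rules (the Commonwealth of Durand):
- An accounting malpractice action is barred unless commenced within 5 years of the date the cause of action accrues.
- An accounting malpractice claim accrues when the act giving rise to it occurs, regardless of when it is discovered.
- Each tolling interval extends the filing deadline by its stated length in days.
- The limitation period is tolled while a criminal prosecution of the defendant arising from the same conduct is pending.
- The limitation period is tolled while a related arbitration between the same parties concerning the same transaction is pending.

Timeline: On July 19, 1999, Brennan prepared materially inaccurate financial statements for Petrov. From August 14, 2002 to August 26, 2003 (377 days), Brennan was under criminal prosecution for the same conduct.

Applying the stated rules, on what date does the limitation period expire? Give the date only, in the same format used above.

July 31, 2005

The claim accrued on July 19, 1999, when the wrongful act occurred.
Adding the 5 years base period to July 19, 1999 gives a deadline of July 19, 2004, before any tolling.
The pending criminal prosecution from August 14, 2002 to August 26, 2003 tolled the period for 377 days, extending the deadline to July 31, 2005.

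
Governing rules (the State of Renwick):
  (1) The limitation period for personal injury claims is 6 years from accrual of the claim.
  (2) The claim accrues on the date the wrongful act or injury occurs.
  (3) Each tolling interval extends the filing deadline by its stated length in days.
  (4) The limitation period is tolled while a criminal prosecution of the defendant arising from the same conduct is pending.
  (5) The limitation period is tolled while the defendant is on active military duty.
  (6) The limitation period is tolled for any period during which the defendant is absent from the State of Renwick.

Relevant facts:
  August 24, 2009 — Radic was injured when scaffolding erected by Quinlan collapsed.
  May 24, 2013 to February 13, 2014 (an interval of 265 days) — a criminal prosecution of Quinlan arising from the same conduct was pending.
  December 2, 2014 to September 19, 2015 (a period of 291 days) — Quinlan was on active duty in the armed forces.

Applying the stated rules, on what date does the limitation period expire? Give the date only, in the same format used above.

The claim accrued on August 24, 2009, when the wrongful act occurred.
6 years from August 24, 2009 is August 24, 2015.
The pending criminal prosecution from May 24, 2013 to February 13, 2014 tolled the period for 265 days, extending the deadline to May 15, 2016.
The period was tolled for 291 days by the defendant's active military service (December 2, 2014 to September 19, 2015), pushing the deadline to March 2, 2017.

March 2, 2017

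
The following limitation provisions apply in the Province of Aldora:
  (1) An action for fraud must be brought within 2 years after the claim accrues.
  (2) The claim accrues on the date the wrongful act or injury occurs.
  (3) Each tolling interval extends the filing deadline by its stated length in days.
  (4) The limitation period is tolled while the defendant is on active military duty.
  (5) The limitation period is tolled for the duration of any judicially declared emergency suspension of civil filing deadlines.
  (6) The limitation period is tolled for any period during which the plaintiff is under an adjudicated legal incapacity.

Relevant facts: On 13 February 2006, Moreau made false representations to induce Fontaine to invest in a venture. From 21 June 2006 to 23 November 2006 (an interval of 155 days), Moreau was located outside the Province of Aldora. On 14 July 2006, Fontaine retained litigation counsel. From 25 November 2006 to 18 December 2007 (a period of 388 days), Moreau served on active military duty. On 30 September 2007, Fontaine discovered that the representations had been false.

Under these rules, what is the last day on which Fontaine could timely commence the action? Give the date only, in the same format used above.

7 March 2009

Accrual is governed by the date of the act, so the period began to run on 13 February 2006; the later discovery on 30 September 2007 is irrelevant under the stated rule.
2 years from 13 February 2006 is 13 February 2008.
Because the defendant's active military service ran from 25 November 2006 to 18 December 2007, the deadline is extended by 388 days to 7 March 2009.
No stated provision tolls the period for the defendant's absence, so the interval from 21 June 2006 to 23 November 2006 has no effect on the deadline.
None of the other events listed affects the running of the period under the stated rules.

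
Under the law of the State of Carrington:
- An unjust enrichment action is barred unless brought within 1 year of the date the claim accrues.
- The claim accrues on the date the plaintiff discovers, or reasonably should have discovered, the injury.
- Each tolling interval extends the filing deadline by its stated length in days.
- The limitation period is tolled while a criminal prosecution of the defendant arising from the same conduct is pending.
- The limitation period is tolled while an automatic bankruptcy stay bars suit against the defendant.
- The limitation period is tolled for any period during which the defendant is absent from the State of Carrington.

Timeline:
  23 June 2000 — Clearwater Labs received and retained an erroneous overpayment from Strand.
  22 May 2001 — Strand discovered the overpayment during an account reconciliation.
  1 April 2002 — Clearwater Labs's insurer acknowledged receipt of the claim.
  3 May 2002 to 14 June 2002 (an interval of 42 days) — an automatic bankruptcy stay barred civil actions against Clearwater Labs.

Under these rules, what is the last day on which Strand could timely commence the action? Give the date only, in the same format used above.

3 July 2002

Under the discovery rule, the claim accrued on 22 May 2001, when Strand discovered the injury — not on the 23 June 2000 date of the underlying act.
The untolled deadline — 1 year after 22 May 2001 — is 22 May 2002.
Because the automatic bankruptcy stay ran from 3 May 2002 to 14 June 2002, the deadline is extended by 42 days to 3 July 2002.
Nothing else in the chronology tolls or restarts the period.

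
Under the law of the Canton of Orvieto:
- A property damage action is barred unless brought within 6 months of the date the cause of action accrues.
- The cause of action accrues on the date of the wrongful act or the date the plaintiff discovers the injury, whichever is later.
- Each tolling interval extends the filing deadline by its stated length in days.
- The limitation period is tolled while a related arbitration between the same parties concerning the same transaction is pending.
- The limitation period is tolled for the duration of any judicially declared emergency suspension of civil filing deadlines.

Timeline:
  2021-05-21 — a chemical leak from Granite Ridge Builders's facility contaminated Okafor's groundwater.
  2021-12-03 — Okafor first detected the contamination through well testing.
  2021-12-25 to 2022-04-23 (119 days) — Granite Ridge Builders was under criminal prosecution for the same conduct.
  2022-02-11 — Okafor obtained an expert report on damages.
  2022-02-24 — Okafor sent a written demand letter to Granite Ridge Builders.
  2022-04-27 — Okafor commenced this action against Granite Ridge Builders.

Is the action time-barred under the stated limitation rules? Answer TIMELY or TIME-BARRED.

Taking the later of the act (2021-05-21) and discovery (2021-12-03), the claim accrued on 2021-12-03.
The untolled deadline — 6 months after 2021-12-03 — is 2022-06-03.
No stated provision tolls the period for a criminal prosecution, so the interval from 2021-12-25 to 2022-04-23 has no effect on the deadline.
None of the other events listed affects the running of the period under the stated rules.
Filing on 2022-04-27 beat the 2022-06-03 deadline — the action is timely.

TIMELY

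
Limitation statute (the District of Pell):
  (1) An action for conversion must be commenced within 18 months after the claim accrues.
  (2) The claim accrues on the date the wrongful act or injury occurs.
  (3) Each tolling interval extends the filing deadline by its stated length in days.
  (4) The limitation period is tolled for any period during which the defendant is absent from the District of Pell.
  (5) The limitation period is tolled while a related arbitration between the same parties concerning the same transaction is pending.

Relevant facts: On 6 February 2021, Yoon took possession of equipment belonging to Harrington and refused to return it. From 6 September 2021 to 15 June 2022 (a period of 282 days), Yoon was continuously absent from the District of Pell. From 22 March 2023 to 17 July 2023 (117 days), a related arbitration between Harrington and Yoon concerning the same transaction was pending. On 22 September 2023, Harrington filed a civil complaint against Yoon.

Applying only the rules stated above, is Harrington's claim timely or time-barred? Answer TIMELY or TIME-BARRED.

The claim accrued on 6 February 2021, when the wrongful act occurred.
The untolled deadline — 18 months after 6 February 2021 — is 6 August 2022.
The period was tolled for 282 days by the defendant's absence from the jurisdiction (6 September 2021 to 15 June 2022), pushing the deadline to 15 May 2023.
The period was tolled for 117 days by the pending related arbitration (22 March 2023 to 17 July 2023), pushing the deadline to 9 September 2023.
The 22 September 2023 filing falls after the 9 September 2023 deadline; the claim is time-barred.

TIME-BARRED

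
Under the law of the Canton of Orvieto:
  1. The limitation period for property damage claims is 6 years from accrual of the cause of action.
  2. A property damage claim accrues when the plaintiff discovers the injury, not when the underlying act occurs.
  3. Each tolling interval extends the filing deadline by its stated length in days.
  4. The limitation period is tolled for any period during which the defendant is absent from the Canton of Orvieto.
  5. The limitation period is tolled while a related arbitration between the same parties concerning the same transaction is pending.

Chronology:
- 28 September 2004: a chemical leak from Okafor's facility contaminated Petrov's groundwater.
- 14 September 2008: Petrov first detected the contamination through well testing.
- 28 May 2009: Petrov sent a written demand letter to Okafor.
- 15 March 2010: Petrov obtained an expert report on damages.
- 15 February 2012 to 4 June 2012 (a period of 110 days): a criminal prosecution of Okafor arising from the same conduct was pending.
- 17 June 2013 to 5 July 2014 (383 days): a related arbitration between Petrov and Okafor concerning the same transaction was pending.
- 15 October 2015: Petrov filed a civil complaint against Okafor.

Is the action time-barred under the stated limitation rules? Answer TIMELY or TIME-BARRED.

TIME-BARRED

Accrual is tied to discovery, so the period began on 14 September 2008 rather than on 28 September 2004 when the act occurred.
The untolled deadline — 6 years after 14 September 2008 — is 14 September 2014.
The period was tolled for 383 days by the pending related arbitration (17 June 2013 to 5 July 2014), pushing the deadline to 2 October 2015.
The pending criminal prosecution from 15 February 2012 to 4 June 2012 does not toll the period, because no stated rule makes a criminal prosecution a tolling event.
None of the other events listed affects the running of the period under the stated rules.
Petrov filed on 15 October 2015, after the 2 October 2015 deadline, so the action is time-barred.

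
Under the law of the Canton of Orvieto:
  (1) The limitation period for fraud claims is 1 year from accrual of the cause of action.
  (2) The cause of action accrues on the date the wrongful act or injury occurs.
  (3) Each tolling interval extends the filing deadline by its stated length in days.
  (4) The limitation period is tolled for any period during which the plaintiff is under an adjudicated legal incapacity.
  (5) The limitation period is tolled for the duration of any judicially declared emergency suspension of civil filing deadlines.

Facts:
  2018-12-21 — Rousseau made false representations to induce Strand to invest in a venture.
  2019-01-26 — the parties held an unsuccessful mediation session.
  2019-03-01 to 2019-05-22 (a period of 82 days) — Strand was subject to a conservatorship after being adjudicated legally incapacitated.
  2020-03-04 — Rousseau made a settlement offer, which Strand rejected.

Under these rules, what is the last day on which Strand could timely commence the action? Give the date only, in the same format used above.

The claim accrued on 2018-12-21, when the wrongful act occurred.
Adding the 1 year base period to 2018-12-21 gives a deadline of 2019-12-21, before any tolling.
Because the plaintiff's legal incapacity ran from 2019-03-01 to 2019-05-22, the deadline is extended by 82 days to 2020-03-12.
Nothing else in the chronology tolls or restarts the period.

2020-03-12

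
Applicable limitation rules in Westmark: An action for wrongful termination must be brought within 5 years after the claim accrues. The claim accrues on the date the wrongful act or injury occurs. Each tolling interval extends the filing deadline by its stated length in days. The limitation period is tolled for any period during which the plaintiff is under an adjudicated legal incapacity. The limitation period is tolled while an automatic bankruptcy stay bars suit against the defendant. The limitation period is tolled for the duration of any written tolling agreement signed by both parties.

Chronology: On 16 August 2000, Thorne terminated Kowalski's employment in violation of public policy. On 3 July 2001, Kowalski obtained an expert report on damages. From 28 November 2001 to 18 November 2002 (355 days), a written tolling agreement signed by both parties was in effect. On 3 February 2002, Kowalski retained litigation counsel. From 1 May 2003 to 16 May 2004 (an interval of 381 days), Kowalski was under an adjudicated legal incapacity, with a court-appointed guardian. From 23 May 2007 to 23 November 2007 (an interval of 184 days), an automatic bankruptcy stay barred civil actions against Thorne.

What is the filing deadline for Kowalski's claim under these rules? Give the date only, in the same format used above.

The claim accrued on 16 August 2000, when the wrongful act occurred.
Adding the 5 years base period to 16 August 2000 gives a deadline of 16 August 2005, before any tolling.
The written tolling agreement from 28 November 2001 to 18 November 2002 tolled the period for 355 days, extending the deadline to 6 August 2006.
The period was tolled for 381 days by the plaintiff's legal incapacity (1 May 2003 to 16 May 2004), pushing the deadline to 22 August 2007.
The period was tolled for 184 days by the automatic bankruptcy stay (23 May 2007 to 23 November 2007), pushing the deadline to 22 February 2008.
None of the other events listed affects the running of the period under the stated rules.

22 February 2008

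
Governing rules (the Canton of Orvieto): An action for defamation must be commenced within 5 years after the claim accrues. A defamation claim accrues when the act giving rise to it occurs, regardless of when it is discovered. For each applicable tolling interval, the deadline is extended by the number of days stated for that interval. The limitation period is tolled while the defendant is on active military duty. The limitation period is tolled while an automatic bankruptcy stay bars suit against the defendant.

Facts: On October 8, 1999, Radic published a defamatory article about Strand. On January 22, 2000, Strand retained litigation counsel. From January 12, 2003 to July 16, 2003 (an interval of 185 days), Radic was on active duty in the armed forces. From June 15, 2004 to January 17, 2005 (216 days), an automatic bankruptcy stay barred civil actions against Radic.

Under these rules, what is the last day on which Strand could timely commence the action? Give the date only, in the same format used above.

The claim accrued on October 8, 1999, when the wrongful act occurred.
Adding the 5 years base period to October 8, 1999 gives a deadline of October 8, 2004, before any tolling.
Because the defendant's active military service ran from January 12, 2003 to July 16, 2003, the deadline is extended by 185 days to April 11, 2005.
The automatic bankruptcy stay from June 15, 2004 to January 17, 2005 tolled the period for 216 days, extending the deadline to November 13, 2005.
None of the other events listed affects the running of the period under the stated rules.

November 13, 2005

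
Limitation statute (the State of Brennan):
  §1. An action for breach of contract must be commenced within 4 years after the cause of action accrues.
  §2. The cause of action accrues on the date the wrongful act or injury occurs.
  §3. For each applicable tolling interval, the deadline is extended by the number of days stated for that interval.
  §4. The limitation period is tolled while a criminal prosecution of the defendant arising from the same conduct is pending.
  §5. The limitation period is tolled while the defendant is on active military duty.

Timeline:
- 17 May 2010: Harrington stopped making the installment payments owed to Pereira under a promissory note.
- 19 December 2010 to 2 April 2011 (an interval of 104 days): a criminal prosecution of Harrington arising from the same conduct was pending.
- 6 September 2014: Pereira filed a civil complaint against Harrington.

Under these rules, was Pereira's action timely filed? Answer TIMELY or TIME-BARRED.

The claim accrued on 17 May 2010, when the wrongful act occurred.
4 years from 17 May 2010 is 17 May 2014.
Because the pending criminal prosecution ran from 19 December 2010 to 2 April 2011, the deadline is extended by 104 days to 29 August 2014.
The 6 September 2014 filing falls after the 29 August 2014 deadline; the claim is time-barred.

TIME-BARRED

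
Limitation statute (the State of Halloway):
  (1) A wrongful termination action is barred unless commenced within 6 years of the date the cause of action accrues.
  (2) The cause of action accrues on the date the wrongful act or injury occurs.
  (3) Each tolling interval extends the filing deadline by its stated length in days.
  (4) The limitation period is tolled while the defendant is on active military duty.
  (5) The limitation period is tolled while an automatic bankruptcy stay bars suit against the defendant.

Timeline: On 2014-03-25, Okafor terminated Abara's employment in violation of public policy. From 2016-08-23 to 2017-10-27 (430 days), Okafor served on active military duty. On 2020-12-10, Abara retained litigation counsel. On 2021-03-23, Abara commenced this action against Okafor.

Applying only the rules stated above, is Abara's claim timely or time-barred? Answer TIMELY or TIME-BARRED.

TIMELY

The claim accrued on 2014-03-25, when the wrongful act occurred.
Adding the 6 years base period to 2014-03-25 gives a deadline of 2020-03-25, before any tolling.
The defendant's active military service from 2016-08-23 to 2017-10-27 tolled the period for 430 days, extending the deadline to 2021-05-29.
None of the other events listed affects the running of the period under the stated rules.
The 2021-03-23 filing precedes the 2021-05-29 deadline; the claim is timely.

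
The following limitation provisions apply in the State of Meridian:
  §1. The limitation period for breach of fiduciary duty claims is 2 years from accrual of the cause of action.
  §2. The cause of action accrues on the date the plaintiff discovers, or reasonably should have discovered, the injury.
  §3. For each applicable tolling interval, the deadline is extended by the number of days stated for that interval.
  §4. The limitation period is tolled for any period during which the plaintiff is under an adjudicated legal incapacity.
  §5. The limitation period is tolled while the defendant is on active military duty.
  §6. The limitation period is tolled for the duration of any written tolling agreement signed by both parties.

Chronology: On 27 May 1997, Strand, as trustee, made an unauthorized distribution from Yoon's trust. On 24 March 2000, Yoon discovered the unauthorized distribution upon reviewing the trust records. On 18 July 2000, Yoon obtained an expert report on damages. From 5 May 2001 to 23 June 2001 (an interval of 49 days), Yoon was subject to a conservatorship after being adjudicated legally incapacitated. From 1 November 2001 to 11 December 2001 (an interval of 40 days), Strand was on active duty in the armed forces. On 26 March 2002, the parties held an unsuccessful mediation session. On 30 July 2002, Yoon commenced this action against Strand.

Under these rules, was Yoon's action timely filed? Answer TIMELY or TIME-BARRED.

Under the discovery rule, the claim accrued on 24 March 2000, when Yoon discovered the injury — not on the 27 May 1997 date of the underlying act.
Adding the 2 years base period to 24 March 2000 gives a deadline of 24 March 2002, before any tolling.
The plaintiff's legal incapacity from 5 May 2001 to 23 June 2001 tolled the period for 49 days, extending the deadline to 12 May 2002.
The defendant's active military service from 1 November 2001 to 11 December 2001 tolled the period for 40 days, extending the deadline to 21 June 2002.
None of the other events listed affects the running of the period under the stated rules.
Filing on 30 July 2002 missed the 21 June 2002 deadline — the action is time-barred.

TIME-BARRED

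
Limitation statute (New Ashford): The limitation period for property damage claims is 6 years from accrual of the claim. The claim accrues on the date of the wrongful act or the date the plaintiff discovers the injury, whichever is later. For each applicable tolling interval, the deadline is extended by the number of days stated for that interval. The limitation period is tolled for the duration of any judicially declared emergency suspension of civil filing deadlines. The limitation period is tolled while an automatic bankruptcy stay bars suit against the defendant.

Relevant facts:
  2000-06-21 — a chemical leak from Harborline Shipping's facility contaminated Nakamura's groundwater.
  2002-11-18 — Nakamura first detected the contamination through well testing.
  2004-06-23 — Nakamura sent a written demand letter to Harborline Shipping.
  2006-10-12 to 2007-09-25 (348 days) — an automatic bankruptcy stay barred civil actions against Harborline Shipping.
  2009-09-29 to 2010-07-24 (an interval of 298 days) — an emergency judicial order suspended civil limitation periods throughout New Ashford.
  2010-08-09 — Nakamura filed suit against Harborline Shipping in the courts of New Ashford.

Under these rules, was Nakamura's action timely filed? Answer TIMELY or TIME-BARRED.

TIMELY

Taking the later of the act (2000-06-21) and discovery (2002-11-18), the claim accrued on 2002-11-18.
6 years from 2002-11-18 is 2008-11-18.
The automatic bankruptcy stay from 2006-10-12 to 2007-09-25 tolled the period for 348 days, extending the deadline to 2009-11-01.
The emergency suspension of filing deadlines from 2009-09-29 to 2010-07-24 tolled the period for 298 days, extending the deadline to 2010-08-26.
The other events in the timeline have no effect on the limitation period under the stated rules.
Nakamura filed on 2010-08-09, before the 2010-08-26 deadline, so the action is timely.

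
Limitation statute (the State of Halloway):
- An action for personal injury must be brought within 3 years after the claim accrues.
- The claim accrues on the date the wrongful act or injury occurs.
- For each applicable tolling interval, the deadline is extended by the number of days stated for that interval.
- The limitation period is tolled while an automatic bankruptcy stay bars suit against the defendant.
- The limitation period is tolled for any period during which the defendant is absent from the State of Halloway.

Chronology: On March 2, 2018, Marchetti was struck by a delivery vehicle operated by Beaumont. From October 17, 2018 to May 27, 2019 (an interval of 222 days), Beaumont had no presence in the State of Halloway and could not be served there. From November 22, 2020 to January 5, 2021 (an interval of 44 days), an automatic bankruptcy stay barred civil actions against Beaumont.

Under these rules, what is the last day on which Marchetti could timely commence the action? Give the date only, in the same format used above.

November 23, 2021

The claim accrued on March 2, 2018, when the wrongful act occurred.
The untolled deadline — 3 years after March 2, 2018 — is March 2, 2021.
The period was tolled for 222 days by the defendant's absence from the jurisdiction (October 17, 2018 to May 27, 2019), pushing the deadline to October 10, 2021.
The period was tolled for 44 days by the automatic bankruptcy stay (November 22, 2020 to January 5, 2021), pushing the deadline to November 23, 2021.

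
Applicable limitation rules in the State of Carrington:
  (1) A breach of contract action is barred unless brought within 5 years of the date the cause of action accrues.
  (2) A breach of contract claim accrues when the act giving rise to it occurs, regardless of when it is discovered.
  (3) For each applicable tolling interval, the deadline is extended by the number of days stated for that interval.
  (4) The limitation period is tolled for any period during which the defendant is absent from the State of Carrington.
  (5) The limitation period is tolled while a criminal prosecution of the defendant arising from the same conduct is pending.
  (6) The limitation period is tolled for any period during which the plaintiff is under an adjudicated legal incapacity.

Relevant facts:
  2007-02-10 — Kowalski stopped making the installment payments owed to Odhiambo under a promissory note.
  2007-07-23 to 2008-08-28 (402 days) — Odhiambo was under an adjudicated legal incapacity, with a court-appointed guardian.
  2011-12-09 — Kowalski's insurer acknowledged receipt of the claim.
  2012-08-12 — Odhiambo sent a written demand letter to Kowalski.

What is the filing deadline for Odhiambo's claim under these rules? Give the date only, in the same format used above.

2013-03-18

The cause of action accrued on 2007-02-10, the date of the act.
5 years from 2007-02-10 is 2012-02-10.
The period was tolled for 402 days by the plaintiff's legal incapacity (2007-07-23 to 2008-08-28), pushing the deadline to 2013-03-18.
Nothing else in the chronology tolls or restarts the period.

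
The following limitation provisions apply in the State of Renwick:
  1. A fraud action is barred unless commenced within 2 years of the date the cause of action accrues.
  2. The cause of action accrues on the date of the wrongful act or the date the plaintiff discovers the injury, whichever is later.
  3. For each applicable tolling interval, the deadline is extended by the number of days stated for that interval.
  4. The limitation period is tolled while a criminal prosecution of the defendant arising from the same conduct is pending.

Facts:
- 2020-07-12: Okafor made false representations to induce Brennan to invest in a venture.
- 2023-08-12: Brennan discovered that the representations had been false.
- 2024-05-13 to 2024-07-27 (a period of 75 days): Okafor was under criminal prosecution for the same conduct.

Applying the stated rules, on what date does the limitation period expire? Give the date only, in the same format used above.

Because discovery on 2023-08-12 post-dates the 2020-07-12 act, accrual under the later-of rule falls on 2023-08-12.
2 years from 2023-08-12 is 2025-08-12.
Because the pending criminal prosecution ran from 2024-05-13 to 2024-07-27, the deadline is extended by 75 days to 2025-10-26.

2025-10-26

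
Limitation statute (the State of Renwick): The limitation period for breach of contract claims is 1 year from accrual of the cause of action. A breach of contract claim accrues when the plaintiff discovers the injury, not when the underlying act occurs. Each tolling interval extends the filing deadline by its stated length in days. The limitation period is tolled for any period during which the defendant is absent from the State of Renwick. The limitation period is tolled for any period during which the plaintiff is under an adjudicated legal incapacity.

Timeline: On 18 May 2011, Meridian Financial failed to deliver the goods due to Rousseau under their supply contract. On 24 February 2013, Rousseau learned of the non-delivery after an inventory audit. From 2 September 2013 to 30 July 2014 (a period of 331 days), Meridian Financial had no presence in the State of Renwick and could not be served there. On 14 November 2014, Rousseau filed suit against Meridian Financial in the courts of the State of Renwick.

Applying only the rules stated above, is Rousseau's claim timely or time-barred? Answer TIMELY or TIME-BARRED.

The claim did not accrue until Rousseau discovered the injury on 24 February 2013; the 18 May 2011 act date does not start the clock under the stated rule.
The untolled deadline — 1 year after 24 February 2013 — is 24 February 2014.
Because the defendant's absence from the jurisdiction ran from 2 September 2013 to 30 July 2014, the deadline is extended by 331 days to 21 January 2015.
Rousseau filed on 14 November 2014, before the 21 January 2015 deadline, so the action is timely.

TIMELY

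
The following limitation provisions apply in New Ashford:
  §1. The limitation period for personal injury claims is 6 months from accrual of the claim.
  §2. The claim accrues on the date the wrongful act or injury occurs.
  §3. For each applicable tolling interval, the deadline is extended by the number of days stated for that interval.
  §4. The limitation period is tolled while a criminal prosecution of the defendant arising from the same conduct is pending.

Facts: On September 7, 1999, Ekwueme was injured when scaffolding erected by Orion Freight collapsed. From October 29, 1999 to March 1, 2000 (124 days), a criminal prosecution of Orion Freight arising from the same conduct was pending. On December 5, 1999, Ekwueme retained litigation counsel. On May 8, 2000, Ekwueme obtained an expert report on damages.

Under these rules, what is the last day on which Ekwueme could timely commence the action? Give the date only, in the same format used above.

The claim accrued on September 7, 1999, the date of the act.
Adding the 6 months base period to September 7, 1999 gives a deadline of March 7, 2000, before any tolling.
Because the pending criminal prosecution ran from October 29, 1999 to March 1, 2000, the deadline is extended by 124 days to July 9, 2000.
The other events in the timeline have no effect on the limitation period under the stated rules.

July 9, 2000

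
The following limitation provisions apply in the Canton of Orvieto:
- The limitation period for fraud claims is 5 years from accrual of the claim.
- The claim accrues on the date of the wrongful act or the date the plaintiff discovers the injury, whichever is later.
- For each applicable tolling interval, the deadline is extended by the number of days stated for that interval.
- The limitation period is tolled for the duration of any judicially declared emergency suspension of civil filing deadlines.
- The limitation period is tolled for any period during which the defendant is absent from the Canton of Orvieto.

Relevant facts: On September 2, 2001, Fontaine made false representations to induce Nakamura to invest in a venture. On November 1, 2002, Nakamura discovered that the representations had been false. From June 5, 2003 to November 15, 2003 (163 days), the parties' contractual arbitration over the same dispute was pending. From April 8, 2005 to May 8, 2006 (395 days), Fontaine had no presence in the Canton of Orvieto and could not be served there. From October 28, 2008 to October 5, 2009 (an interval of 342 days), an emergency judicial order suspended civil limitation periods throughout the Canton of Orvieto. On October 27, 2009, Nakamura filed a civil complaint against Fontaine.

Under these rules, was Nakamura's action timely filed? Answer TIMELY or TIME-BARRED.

Because discovery on November 1, 2002 post-dates the September 2, 2001 act, accrual under the later-of rule falls on November 1, 2002.
Adding the 5 years base period to November 1, 2002 gives a deadline of November 1, 2007, before any tolling.
The defendant's absence from the jurisdiction from April 8, 2005 to May 8, 2006 tolled the period for 395 days, extending the deadline to November 30, 2008.
Because the emergency suspension of filing deadlines ran from October 28, 2008 to October 5, 2009, the deadline is extended by 342 days to November 7, 2009.
Although a pending arbitration ran from June 5, 2003 to November 15, 2003, the stated rules do not make that a tolling event, so it is disregarded.
Nakamura filed on October 27, 2009, before the November 7, 2009 deadline, so the action is timely.

TIMELY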